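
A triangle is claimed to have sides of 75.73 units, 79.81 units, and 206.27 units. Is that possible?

The longest side is 206.27, but the other two sum to only 155.54.
155.54 < 206.27, so the triangle inequality fails.

No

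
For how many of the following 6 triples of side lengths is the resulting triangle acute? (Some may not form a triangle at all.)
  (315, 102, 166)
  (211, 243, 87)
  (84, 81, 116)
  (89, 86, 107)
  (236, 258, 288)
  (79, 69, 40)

(315,102,166): 102+166 ≤ 315, not a triangle
(211,243,87): 87²+211² = 52090 < 59049 = 243² → obtuse
(84,81,116): 81²+84² = 13617 > 13456 = 116² → acute
(89,86,107): 86²+89² = 15317 > 11449 = 107² → acute
(236,258,288): 236²+258² = 122260 > 82944 = 288² → acute
(79,69,40): 40²+69² = 6361 > 6241 = 79² → acute
4 of the 6 are acute.

4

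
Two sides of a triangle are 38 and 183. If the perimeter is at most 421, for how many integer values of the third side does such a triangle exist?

55

Triangle inequality: 145 < x < 221. Perimeter ≤ 421 gives x ≤ 421 − 38 − 183 = 200.
So 145 < x ≤ 200; integers 146 through 200: 55 values.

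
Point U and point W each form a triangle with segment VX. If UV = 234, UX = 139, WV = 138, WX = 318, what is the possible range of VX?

180 < VX < 373

From triangle UVX: |234 − 139| < VX < 234 + 139, i.e. 95 < VX < 373.
From triangle WVX: 180 < VX < 456.
Both must hold, so VX lies in the intersection.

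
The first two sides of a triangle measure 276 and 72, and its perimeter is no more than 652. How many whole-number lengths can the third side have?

100

Triangle inequality: 204 < x < 348. Perimeter ≤ 652 gives x ≤ 652 − 276 − 72 = 304.
So 204 < x ≤ 304; integers 205 through 304: 100 values.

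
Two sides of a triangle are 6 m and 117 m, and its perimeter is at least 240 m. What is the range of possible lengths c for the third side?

Triangle inequality alone gives 111 < c < 123.
The perimeter condition gives c ≥ 240 − 6 − 117 = 117.
Intersecting the two: 117 ≤ c < 123.

117 ≤ c < 123 m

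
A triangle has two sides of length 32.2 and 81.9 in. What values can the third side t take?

By the triangle inequality, t must be less than 32.2 + 81.9 = 114.1 and greater than |32.2 − 81.9| = 49.7.

49.7 < t < 114.1 (in)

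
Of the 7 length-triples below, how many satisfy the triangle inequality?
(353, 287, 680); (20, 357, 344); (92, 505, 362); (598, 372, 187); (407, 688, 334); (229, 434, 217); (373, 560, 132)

3

(287,353,680): 287+353 ≤ 680 → not valid
(20,344,357): 20+344 > 357 → valid
(92,362,505): 92+362 ≤ 505 → not valid
(187,372,598): 187+372 ≤ 598 → not valid
(334,407,688): 334+407 > 688 → valid
(217,229,434): 217+229 > 434 → valid
(132,373,560): 132+373 ≤ 560 → not valid
3 of the 7 triples form a triangle.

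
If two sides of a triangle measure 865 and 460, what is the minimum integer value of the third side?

406

The third side must be strictly greater than |865 − 460| = 405.
The smallest integer above 405 is 406.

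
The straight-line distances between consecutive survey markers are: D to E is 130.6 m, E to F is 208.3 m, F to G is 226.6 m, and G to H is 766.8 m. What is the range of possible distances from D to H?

The maximum is all hops collinear in one direction: 130.6 + 208.3 + 226.6 + 766.8 = 1332.3.
The longest hop is 766.8; the others sum to 565.5. Folding the others back against it leaves at least 766.8 − 565.5 = 201.3.

201.3 ≤ DH ≤ 1332.3 m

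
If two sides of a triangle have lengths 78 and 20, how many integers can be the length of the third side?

The third side lies in the open interval (58, 98).
Integers from 59 to 97 inclusive: 97 − 59 + 1 = 39.

39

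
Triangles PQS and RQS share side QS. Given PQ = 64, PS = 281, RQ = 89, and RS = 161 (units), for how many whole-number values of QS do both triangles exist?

32

From triangle PQS: 217 < QS < 345.
From triangle RQS: 72 < QS < 250.
Intersection: 217 < QS < 250, so integers 218 through 249: 32 values.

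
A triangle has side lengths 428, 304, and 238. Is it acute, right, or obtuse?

Compare the square of the longest side to the sum of squares of the other two: 238² + 304² = 149060 < 183184 = 428².

obtuse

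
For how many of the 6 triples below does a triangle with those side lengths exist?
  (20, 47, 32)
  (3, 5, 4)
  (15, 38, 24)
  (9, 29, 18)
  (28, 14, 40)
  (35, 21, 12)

(20,32,47): 20+32 > 47 → valid
(3,4,5): 3+4 > 5 → valid
(15,24,38): 15+24 > 38 → valid
(9,18,29): 9+18 ≤ 29 → not valid
(14,28,40): 14+28 > 40 → valid
(12,21,35): 12+21 ≤ 35 → not valid
4 of the 6 triples form a triangle.

4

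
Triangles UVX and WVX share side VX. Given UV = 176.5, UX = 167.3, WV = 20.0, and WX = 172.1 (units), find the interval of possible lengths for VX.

From triangle UVX: |176.5 − 167.3| < VX < 176.5 + 167.3, i.e. 9.2 < VX < 343.8.
From triangle WVX: 152.1 < VX < 192.1.
Both must hold, so VX lies in the intersection.

152.1 < VX < 192.1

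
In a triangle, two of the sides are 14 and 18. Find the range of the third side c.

4 < c < 32

By the triangle inequality, c must be less than 14 + 18 = 32 and greater than |14 − 18| = 4.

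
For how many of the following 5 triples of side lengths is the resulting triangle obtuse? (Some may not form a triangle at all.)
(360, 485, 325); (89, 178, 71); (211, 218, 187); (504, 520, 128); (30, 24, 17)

(360,485,325): 325²+360² = 235225 = 485² → right
(89,178,71): 71+89 ≤ 178, not a triangle
(211,218,187): 187²+211² = 79490 > 47524 = 218² → acute
(504,520,128): 128²+504² = 270400 = 520² → right
(30,24,17): 17²+24² = 865 < 900 = 30² → obtuse
1 of the 5 is obtuse.

1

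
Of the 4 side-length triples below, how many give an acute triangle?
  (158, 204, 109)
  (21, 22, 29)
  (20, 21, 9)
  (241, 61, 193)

(158,204,109): 109²+158² = 36845 < 41616 = 204² → obtuse
(21,22,29): 21²+22² = 925 > 841 = 29² → acute
(20,21,9): 9²+20² = 481 > 441 = 21² → acute
(241,61,193): 61²+193² = 40970 < 58081 = 241² → obtuse
2 of the 4 are acute.

2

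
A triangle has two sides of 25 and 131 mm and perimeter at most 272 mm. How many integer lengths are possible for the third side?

Triangle inequality: 106 < x < 156. Perimeter ≤ 272 gives x ≤ 272 − 25 − 131 = 116.
So 106 < x ≤ 116; integers 107 through 116: 10 values.

10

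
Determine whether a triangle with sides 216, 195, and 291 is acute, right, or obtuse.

right

Compare the square of the longest side to the sum of squares of the other two: 195² + 216² = 84681 = 291².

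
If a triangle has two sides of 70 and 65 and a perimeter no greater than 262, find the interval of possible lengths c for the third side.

5 < c ≤ 127

Triangle inequality alone gives 5 < c < 135.
The perimeter condition gives c ≤ 262 − 70 − 65 = 127.
Intersecting the two: 5 < c ≤ 127.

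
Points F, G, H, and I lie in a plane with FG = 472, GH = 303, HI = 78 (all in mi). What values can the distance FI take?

The maximum is all hops collinear in one direction: 472 + 303 + 78 = 853.
The longest hop is 472; the others sum to 381. Folding the others back against it leaves at least 472 − 381 = 91.

91 ≤ FI ≤ 853 mi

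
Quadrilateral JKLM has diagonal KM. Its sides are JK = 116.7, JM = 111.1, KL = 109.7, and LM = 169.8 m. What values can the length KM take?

From triangle JKM: |116.7 − 111.1| < KM < 116.7 + 111.1, i.e. 5.6 < KM < 227.8.
From triangle LKM: 60.1 < KM < 279.5.
Both must hold, so KM lies in the intersection.

60.1 < KM < 227.8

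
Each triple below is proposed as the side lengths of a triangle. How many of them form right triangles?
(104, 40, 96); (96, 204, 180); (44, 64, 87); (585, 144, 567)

(104,40,96): 40²+96² = 10816 = 104² → right
(96,204,180): 96²+180² = 41616 = 204² → right
(44,64,87): 44²+64² = 6032 < 7569 = 87² → obtuse
(585,144,567): 144²+567² = 342225 = 585² → right
3 of the 4 are right.

3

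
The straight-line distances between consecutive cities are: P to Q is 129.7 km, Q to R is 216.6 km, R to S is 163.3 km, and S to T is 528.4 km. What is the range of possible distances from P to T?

The maximum is all hops collinear in one direction: 129.7 + 216.6 + 163.3 + 528.4 = 1038.0.
The longest hop is 528.4; the others sum to 509.6. Folding the others back against it leaves at least 528.4 − 509.6 = 18.8.

18.8 ≤ PT ≤ 1038.0 km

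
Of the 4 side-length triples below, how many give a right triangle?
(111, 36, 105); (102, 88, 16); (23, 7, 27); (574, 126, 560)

(111,36,105): 36²+105² = 12321 = 111² → right
(102,88,16): 16²+88² = 8000 < 10404 = 102² → obtuse
(23,7,27): 7²+23² = 578 < 729 = 27² → obtuse
(574,126,560): 126²+560² = 329476 = 574² → right
2 of the 4 are right.

2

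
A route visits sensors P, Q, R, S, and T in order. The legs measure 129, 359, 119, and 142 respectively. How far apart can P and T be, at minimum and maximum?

The maximum is all hops collinear in one direction: 129 + 359 + 119 + 142 = 749.
The longest hop is 359; the others sum to 390. Since 359 ≤ 390, the path can fold back on itself completely, so the minimum distance is 0.

0 ≤ PT ≤ 749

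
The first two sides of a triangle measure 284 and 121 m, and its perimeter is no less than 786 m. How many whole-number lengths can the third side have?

Triangle inequality: 163 < x < 405. Perimeter ≥ 786 gives x ≥ 786 − 284 − 121 = 381.
So 381 ≤ x < 405; integers 381 through 404: 24 values.

24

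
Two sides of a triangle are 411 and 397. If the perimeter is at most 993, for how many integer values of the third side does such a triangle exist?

Triangle inequality: 14 < x < 808. Perimeter ≤ 993 gives x ≤ 993 − 411 − 397 = 185.
So 14 < x ≤ 185; integers 15 through 185: 171 values.

171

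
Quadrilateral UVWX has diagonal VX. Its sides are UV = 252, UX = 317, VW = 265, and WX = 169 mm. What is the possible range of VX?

96 < VX < 434

From triangle UVX: |252 − 317| < VX < 252 + 317, i.e. 65 < VX < 569.
From triangle WVX: 96 < VX < 434.
Both must hold, so VX lies in the intersection.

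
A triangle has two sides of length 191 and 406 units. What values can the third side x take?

215 < x < 597

By the triangle inequality, x must be less than 191 + 406 = 597 and greater than |191 − 406| = 215.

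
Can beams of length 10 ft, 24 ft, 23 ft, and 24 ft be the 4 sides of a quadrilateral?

Yes

A quadrilateral exists iff every side is shorter than the sum of the others — equivalently, the longest side is less than the sum of the rest.
Longest side 24 < 57 (sum of the remaining 3), so yes.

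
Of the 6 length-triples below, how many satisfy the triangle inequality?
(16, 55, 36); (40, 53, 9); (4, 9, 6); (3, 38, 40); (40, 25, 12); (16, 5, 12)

(16,36,55): 16+36 ≤ 55 → not valid
(9,40,53): 9+40 ≤ 53 → not valid
(4,6,9): 4+6 > 9 → valid
(3,38,40): 3+38 > 40 → valid
(12,25,40): 12+25 ≤ 40 → not valid
(5,12,16): 5+12 > 16 → valid
3 of the 6 triples form a triangle.

3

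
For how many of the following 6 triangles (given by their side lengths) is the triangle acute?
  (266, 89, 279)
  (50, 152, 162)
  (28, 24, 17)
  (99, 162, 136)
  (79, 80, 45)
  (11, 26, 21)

(266,89,279): 89²+266² = 78677 > 77841 = 279² → acute
(50,152,162): 50²+152² = 25604 < 26244 = 162² → obtuse
(28,24,17): 17²+24² = 865 > 784 = 28² → acute
(99,162,136): 99²+136² = 28297 > 26244 = 162² → acute
(79,80,45): 45²+79² = 8266 > 6400 = 80² → acute
(11,26,21): 11²+21² = 562 < 676 = 26² → obtuse
4 of the 6 are acute.

4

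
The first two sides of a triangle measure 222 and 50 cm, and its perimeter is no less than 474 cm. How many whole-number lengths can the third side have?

70

Triangle inequality: 172 < x < 272. Perimeter ≥ 474 gives x ≥ 474 − 222 − 50 = 202.
So 202 ≤ x < 272; integers 202 through 271: 70 values.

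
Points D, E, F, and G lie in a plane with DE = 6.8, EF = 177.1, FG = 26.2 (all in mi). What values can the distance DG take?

The maximum is all hops collinear in one direction: 6.8 + 177.1 + 26.2 = 210.1.
The longest hop is 177.1; the others sum to 33.0. Folding the others back against it leaves at least 177.1 − 33.0 = 144.1.

144.1 ≤ DG ≤ 210.1 mi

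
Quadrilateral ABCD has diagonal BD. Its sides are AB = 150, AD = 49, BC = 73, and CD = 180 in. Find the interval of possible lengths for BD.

107 < BD < 199

From triangle ABD: |150 − 49| < BD < 150 + 49, i.e. 101 < BD < 199.
From triangle CBD: 107 < BD < 253.
Both must hold, so BD lies in the intersection.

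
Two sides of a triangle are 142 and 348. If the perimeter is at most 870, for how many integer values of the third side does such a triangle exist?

Triangle inequality: 206 < x < 490. Perimeter ≤ 870 gives x ≤ 870 − 142 − 348 = 380.
So 206 < x ≤ 380; integers 207 through 380: 174 values.

174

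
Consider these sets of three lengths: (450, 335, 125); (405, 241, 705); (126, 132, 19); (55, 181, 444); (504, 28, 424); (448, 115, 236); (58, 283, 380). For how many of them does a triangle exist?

2

(125,335,450): 125+335 > 450 → valid
(241,405,705): 241+405 ≤ 705 → not valid
(19,126,132): 19+126 > 132 → valid
(55,181,444): 55+181 ≤ 444 → not valid
(28,424,504): 28+424 ≤ 504 → not valid
(115,236,448): 115+236 ≤ 448 → not valid
(58,283,380): 58+283 ≤ 380 → not valid
2 of the 7 triples form a triangle.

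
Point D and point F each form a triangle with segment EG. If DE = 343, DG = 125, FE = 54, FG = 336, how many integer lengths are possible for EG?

107

From triangle DEG: 218 < EG < 468.
From triangle FEG: 282 < EG < 390.
Intersection: 282 < EG < 390, so integers 283 through 389: 107 values.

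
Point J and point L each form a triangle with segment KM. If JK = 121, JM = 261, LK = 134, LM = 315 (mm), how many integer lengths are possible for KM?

From triangle JKM: 140 < KM < 382.
From triangle LKM: 181 < KM < 449.
Intersection: 181 < KM < 382, so integers 182 through 381: 200 values.

200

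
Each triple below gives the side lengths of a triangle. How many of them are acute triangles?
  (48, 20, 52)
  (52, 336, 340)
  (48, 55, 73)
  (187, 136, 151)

(48,20,52): 20²+48² = 2704 = 52² → right
(52,336,340): 52²+336² = 115600 = 340² → right
(48,55,73): 48²+55² = 5329 = 73² → right
(187,136,151): 136²+151² = 41297 > 34969 = 187² → acute
1 of the 4 is acute.

1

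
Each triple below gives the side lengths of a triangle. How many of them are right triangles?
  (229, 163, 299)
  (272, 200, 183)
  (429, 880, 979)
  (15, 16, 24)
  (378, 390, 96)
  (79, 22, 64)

2

(229,163,299): 163²+229² = 79010 < 89401 = 299² → obtuse
(272,200,183): 183²+200² = 73489 < 73984 = 272² → obtuse
(429,880,979): 429²+880² = 958441 = 979² → right
(15,16,24): 15²+16² = 481 < 576 = 24² → obtuse
(378,390,96): 96²+378² = 152100 = 390² → right
(79,22,64): 22²+64² = 4580 < 6241 = 79² → obtuse
2 of the 6 are right.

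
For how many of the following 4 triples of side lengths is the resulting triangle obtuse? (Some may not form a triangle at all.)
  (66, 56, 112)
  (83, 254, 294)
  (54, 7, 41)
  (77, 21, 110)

2

(66,56,112): 56²+66² = 7492 < 12544 = 112² → obtuse
(83,254,294): 83²+254² = 71405 < 86436 = 294² → obtuse
(54,7,41): 7+41 ≤ 54, not a triangle
(77,21,110): 21+77 ≤ 110, not a triangle
2 of the 4 are obtuse.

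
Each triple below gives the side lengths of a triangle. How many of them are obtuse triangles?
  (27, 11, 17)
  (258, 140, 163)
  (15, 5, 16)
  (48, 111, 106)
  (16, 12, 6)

4

(27,11,17): 11²+17² = 410 < 729 = 27² → obtuse
(258,140,163): 140²+163² = 46169 < 66564 = 258² → obtuse
(15,5,16): 5²+15² = 250 < 256 = 16² → obtuse
(48,111,106): 48²+106² = 13540 > 12321 = 111² → acute
(16,12,6): 6²+12² = 180 < 256 = 16² → obtuse
4 of the 5 are obtuse.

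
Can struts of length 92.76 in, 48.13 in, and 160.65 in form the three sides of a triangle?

The longest side is 160.65, but the other two sum to only 140.89.
140.89 < 160.65, so the triangle inequality fails.

No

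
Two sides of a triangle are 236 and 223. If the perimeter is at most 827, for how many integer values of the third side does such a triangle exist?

355

Triangle inequality: 13 < x < 459. Perimeter ≤ 827 gives x ≤ 827 − 236 − 223 = 368.
So 13 < x ≤ 368; integers 14 through 368: 355 values.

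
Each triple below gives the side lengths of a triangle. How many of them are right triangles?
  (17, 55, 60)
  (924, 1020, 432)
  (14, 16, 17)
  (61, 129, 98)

(17,55,60): 17²+55² = 3314 < 3600 = 60² → obtuse
(924,1020,432): 432²+924² = 1040400 = 1020² → right
(14,16,17): 14²+16² = 452 > 289 = 17² → acute
(61,129,98): 61²+98² = 13325 < 16641 = 129² → obtuse
1 of the 4 is right.

1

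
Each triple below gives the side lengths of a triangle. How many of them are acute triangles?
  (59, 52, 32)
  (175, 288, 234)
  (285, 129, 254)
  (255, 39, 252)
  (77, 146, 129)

(59,52,32): 32²+52² = 3728 > 3481 = 59² → acute
(175,288,234): 175²+234² = 85381 > 82944 = 288² → acute
(285,129,254): 129²+254² = 81157 < 81225 = 285² → obtuse
(255,39,252): 39²+252² = 65025 = 255² → right
(77,146,129): 77²+129² = 22570 > 21316 = 146² → acute
3 of the 5 are acute.

3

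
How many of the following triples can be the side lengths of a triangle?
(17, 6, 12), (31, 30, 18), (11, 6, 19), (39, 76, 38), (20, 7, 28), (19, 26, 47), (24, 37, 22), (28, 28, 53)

5

(6,12,17): 6+12 > 17 → valid
(18,30,31): 18+30 > 31 → valid
(6,11,19): 6+11 ≤ 19 → not valid
(38,39,76): 38+39 > 76 → valid
(7,20,28): 7+20 ≤ 28 → not valid
(19,26,47): 19+26 ≤ 47 → not valid
(22,24,37): 22+24 > 37 → valid
(28,28,53): 28+28 > 53 → valid
5 of the 8 triples form a triangle.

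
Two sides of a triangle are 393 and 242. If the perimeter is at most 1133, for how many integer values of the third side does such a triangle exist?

Triangle inequality: 151 < x < 635. Perimeter ≤ 1133 gives x ≤ 1133 − 393 − 242 = 498.
So 151 < x ≤ 498; integers 152 through 498: 347 values.

347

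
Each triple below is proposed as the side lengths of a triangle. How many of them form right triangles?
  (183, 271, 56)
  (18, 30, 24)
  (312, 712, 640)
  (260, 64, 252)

3

(183,271,56): 56+183 ≤ 271, not a triangle
(18,30,24): 18²+24² = 900 = 30² → right
(312,712,640): 312²+640² = 506944 = 712² → right
(260,64,252): 64²+252² = 67600 = 260² → right
3 of the 4 are right.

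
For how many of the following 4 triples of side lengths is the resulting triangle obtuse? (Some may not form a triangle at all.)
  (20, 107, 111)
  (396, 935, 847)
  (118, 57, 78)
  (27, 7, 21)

(20,107,111): 20²+107² = 11849 < 12321 = 111² → obtuse
(396,935,847): 396²+847² = 874225 = 935² → right
(118,57,78): 57²+78² = 9333 < 13924 = 118² → obtuse
(27,7,21): 7²+21² = 490 < 729 = 27² → obtuse
3 of the 4 are obtuse.

3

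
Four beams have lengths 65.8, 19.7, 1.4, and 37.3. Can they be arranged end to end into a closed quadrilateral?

For a quadrilateral, each side must be shorter than the sum of the others.
Here the longest side is 65.8, but the remaining 3 sides sum to only 58.4.

No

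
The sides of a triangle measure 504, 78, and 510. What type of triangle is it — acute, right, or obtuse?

Compare the square of the longest side to the sum of squares of the other two: 78² + 504² = 260100 = 510².

right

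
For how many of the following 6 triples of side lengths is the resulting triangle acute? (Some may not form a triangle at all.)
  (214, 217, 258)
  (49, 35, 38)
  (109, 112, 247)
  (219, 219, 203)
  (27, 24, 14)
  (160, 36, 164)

4

(214,217,258): 214²+217² = 92885 > 66564 = 258² → acute
(49,35,38): 35²+38² = 2669 > 2401 = 49² → acute
(109,112,247): 109+112 ≤ 247, not a triangle
(219,219,203): 203²+219² = 89170 > 47961 = 219² → acute
(27,24,14): 14²+24² = 772 > 729 = 27² → acute
(160,36,164): 36²+160² = 26896 = 164² → right
4 of the 6 are acute.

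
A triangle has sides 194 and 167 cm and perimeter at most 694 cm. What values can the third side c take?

27 < c ≤ 333 cm

Triangle inequality alone gives 27 < c < 361.
The perimeter condition gives c ≤ 694 − 194 − 167 = 333.
Intersecting the two: 27 < c ≤ 333.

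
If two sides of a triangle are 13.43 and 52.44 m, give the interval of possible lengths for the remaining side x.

By the triangle inequality, x must be less than 13.43 + 52.44 = 65.87 and greater than |13.43 − 52.44| = 39.01.

39.01 < x < 65.87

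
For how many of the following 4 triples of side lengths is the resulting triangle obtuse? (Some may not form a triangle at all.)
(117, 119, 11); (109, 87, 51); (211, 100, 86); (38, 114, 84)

(117,119,11): 11²+117² = 13810 < 14161 = 119² → obtuse
(109,87,51): 51²+87² = 10170 < 11881 = 109² → obtuse
(211,100,86): 86+100 ≤ 211, not a triangle
(38,114,84): 38²+84² = 8500 < 12996 = 114² → obtuse
3 of the 4 are obtuse.

3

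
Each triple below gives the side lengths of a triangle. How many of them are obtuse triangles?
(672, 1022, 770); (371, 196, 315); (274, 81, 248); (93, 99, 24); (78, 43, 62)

(672,1022,770): 672²+770² = 1044484 = 1022² → right
(371,196,315): 196²+315² = 137641 = 371² → right
(274,81,248): 81²+248² = 68065 < 75076 = 274² → obtuse
(93,99,24): 24²+93² = 9225 < 9801 = 99² → obtuse
(78,43,62): 43²+62² = 5693 < 6084 = 78² → obtuse
3 of the 5 are obtuse.

3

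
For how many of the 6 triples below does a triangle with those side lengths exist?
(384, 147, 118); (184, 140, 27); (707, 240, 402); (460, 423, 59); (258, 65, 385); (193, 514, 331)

2

(118,147,384): 118+147 ≤ 384 → not valid
(27,140,184): 27+140 ≤ 184 → not valid
(240,402,707): 240+402 ≤ 707 → not valid
(59,423,460): 59+423 > 460 → valid
(65,258,385): 65+258 ≤ 385 → not valid
(193,331,514): 193+331 > 514 → valid
2 of the 6 triples form a triangle.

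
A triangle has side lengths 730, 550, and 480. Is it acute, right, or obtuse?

Compare the square of the longest side to the sum of squares of the other two: 480² + 550² = 532900 = 730².

right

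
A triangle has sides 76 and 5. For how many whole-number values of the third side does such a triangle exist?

The third side lies in the open interval (71, 81).
Integers from 72 to 80 inclusive: 80 − 72 + 1 = 9.

9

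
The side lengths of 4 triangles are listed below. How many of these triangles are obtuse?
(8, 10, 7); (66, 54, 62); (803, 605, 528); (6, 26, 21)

1

(8,10,7): 7²+8² = 113 > 100 = 10² → acute
(66,54,62): 54²+62² = 6760 > 4356 = 66² → acute
(803,605,528): 528²+605² = 644809 = 803² → right
(6,26,21): 6²+21² = 477 < 676 = 26² → obtuse
1 of the 4 is obtuse.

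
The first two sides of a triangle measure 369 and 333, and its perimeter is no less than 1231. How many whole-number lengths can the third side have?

173

Triangle inequality: 36 < x < 702. Perimeter ≥ 1231 gives x ≥ 1231 − 369 − 333 = 529.
So 529 ≤ x < 702; integers 529 through 701: 173 values.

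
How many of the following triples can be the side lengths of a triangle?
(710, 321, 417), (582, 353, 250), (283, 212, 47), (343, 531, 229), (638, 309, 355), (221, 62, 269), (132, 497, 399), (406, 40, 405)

(321,417,710): 321+417 > 710 → valid
(250,353,582): 250+353 > 582 → valid
(47,212,283): 47+212 ≤ 283 → not valid
(229,343,531): 229+343 > 531 → valid
(309,355,638): 309+355 > 638 → valid
(62,221,269): 62+221 > 269 → valid
(132,399,497): 132+399 > 497 → valid
(40,405,406): 40+405 > 406 → valid
7 of the 8 triples form a triangle.

7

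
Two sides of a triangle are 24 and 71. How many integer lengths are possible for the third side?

47

The third side lies in the open interval (47, 95).
Integers from 48 to 94 inclusive: 94 − 48 + 1 = 47.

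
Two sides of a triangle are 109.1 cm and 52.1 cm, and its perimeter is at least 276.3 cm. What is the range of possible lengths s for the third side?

Triangle inequality alone gives 57.0 < s < 161.2.
The perimeter condition gives s ≥ 276.3 − 109.1 − 52.1 = 115.1.
Intersecting the two: 115.1 ≤ s < 161.2.

115.1 ≤ s < 161.2 cm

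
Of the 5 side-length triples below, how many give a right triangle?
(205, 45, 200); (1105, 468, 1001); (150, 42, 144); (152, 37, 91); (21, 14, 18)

(205,45,200): 45²+200² = 42025 = 205² → right
(1105,468,1001): 468²+1001² = 1221025 = 1105² → right
(150,42,144): 42²+144² = 22500 = 150² → right
(152,37,91): 37+91 ≤ 152, not a triangle
(21,14,18): 14²+18² = 520 > 441 = 21² → acute
3 of the 5 are right.

3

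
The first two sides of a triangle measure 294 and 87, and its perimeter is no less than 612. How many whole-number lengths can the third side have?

Triangle inequality: 207 < x < 381. Perimeter ≥ 612 gives x ≥ 612 − 294 − 87 = 231.
So 231 ≤ x < 381; integers 231 through 380: 150 values.

150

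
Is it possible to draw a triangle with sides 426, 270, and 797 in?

The longest side is 797, but the other two sum to only 696.
696 < 797, so the triangle inequality fails.

No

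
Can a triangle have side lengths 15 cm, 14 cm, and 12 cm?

The longest side is 15, and the other two sum to 26.
Since 26 > 15, the triangle inequality holds.

Yes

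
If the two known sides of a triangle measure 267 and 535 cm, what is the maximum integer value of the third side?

801

The third side must be strictly less than 267 + 535 = 802.
The largest integer below 802 is 801.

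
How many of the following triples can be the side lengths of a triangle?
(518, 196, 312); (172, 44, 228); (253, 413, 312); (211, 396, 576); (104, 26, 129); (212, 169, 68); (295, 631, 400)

5

(196,312,518): 196+312 ≤ 518 → not valid
(44,172,228): 44+172 ≤ 228 → not valid
(253,312,413): 253+312 > 413 → valid
(211,396,576): 211+396 > 576 → valid
(26,104,129): 26+104 > 129 → valid
(68,169,212): 68+169 > 212 → valid
(295,400,631): 295+400 > 631 → valid
5 of the 7 triples form a triangle.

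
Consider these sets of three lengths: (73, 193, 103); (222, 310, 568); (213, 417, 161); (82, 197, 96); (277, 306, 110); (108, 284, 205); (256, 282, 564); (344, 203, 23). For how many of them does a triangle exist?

2

(73,103,193): 73+103 ≤ 193 → not valid
(222,310,568): 222+310 ≤ 568 → not valid
(161,213,417): 161+213 ≤ 417 → not valid
(82,96,197): 82+96 ≤ 197 → not valid
(110,277,306): 110+277 > 306 → valid
(108,205,284): 108+205 > 284 → valid
(256,282,564): 256+282 ≤ 564 → not valid
(23,203,344): 23+203 ≤ 344 → not valid
2 of the 8 triples form a triangle.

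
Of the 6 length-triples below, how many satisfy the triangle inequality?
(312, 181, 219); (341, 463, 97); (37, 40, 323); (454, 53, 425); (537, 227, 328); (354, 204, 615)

3

(181,219,312): 181+219 > 312 → valid
(97,341,463): 97+341 ≤ 463 → not valid
(37,40,323): 37+40 ≤ 323 → not valid
(53,425,454): 53+425 > 454 → valid
(227,328,537): 227+328 > 537 → valid
(204,354,615): 204+354 ≤ 615 → not valid
3 of the 6 triples form a triangle.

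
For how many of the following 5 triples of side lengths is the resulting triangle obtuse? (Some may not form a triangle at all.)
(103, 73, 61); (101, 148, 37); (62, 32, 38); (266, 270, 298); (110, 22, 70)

2

(103,73,61): 61²+73² = 9050 < 10609 = 103² → obtuse
(101,148,37): 37+101 ≤ 148, not a triangle
(62,32,38): 32²+38² = 2468 < 3844 = 62² → obtuse
(266,270,298): 266²+270² = 143656 > 88804 = 298² → acute
(110,22,70): 22+70 ≤ 110, not a triangle
2 of the 5 are obtuse.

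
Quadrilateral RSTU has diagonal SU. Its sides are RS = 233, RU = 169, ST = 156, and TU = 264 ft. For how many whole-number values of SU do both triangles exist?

From triangle RSU: 64 < SU < 402.
From triangle TSU: 108 < SU < 420.
Intersection: 108 < SU < 402, so integers 109 through 401: 293 values.

293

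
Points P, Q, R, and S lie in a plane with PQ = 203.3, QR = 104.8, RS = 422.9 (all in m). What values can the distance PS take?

The maximum is all hops collinear in one direction: 203.3 + 104.8 + 422.9 = 731.0.
The longest hop is 422.9; the others sum to 308.1. Folding the others back against it leaves at least 422.9 − 308.1 = 114.8.

114.8 ≤ PS ≤ 731.0 m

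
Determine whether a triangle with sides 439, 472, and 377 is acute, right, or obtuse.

acute

Compare the square of the longest side to the sum of squares of the other two: 377² + 439² = 334850 > 222784 = 472².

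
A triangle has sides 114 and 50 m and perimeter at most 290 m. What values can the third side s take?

Triangle inequality alone gives 64 < s < 164.
The perimeter condition gives s ≤ 290 − 114 − 50 = 126.
Intersecting the two: 64 < s ≤ 126.

64 < s ≤ 126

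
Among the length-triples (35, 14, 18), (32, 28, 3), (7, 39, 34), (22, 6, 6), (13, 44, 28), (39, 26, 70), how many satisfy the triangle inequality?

(14,18,35): 14+18 ≤ 35 → not valid
(3,28,32): 3+28 ≤ 32 → not valid
(7,34,39): 7+34 > 39 → valid
(6,6,22): 6+6 ≤ 22 → not valid
(13,28,44): 13+28 ≤ 44 → not valid
(26,39,70): 26+39 ≤ 70 → not valid
1 of the 6 triples forms a triangle.

1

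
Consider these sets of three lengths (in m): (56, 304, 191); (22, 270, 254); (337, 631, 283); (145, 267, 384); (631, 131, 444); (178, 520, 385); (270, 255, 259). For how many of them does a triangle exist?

(56,191,304): 56+191 ≤ 304 → not valid
(22,254,270): 22+254 > 270 → valid
(283,337,631): 283+337 ≤ 631 → not valid
(145,267,384): 145+267 > 384 → valid
(131,444,631): 131+444 ≤ 631 → not valid
(178,385,520): 178+385 > 520 → valid
(255,259,270): 255+259 > 270 → valid
4 of the 7 triples form a triangle.

4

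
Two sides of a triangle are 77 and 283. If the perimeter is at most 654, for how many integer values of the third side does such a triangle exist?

88

Triangle inequality: 206 < x < 360. Perimeter ≤ 654 gives x ≤ 654 − 77 − 283 = 294.
So 206 < x ≤ 294; integers 207 through 294: 88 values.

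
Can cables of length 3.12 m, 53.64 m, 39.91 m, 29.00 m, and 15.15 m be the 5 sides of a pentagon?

Yes

A pentagon exists iff every side is shorter than the sum of the others — equivalently, the longest side is less than the sum of the rest.
Longest side 53.64 < 87.18 (sum of the remaining 4), so yes.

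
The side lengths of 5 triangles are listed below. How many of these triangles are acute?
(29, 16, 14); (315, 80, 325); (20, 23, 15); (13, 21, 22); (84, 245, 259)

2

(29,16,14): 14²+16² = 452 < 841 = 29² → obtuse
(315,80,325): 80²+315² = 105625 = 325² → right
(20,23,15): 15²+20² = 625 > 529 = 23² → acute
(13,21,22): 13²+21² = 610 > 484 = 22² → acute
(84,245,259): 84²+245² = 67081 = 259² → right
2 of the 5 are acute.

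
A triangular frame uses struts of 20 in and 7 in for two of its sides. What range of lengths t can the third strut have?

By the triangle inequality, t must be less than 20 + 7 = 27 and greater than |20 − 7| = 13.

13 < t < 27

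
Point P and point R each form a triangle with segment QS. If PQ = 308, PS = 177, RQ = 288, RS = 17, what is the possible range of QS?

271 < QS < 305

From triangle PQS: |308 − 177| < QS < 308 + 177, i.e. 131 < QS < 485.
From triangle RQS: 271 < QS < 305.
Both must hold, so QS lies in the intersection.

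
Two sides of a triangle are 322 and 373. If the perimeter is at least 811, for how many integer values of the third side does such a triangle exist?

579

Triangle inequality: 51 < x < 695. Perimeter ≥ 811 gives x ≥ 811 − 322 − 373 = 116.
So 116 ≤ x < 695; integers 116 through 694: 579 values.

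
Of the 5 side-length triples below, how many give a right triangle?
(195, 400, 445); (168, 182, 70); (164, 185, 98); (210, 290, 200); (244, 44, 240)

4

(195,400,445): 195²+400² = 198025 = 445² → right
(168,182,70): 70²+168² = 33124 = 182² → right
(164,185,98): 98²+164² = 36500 > 34225 = 185² → acute
(210,290,200): 200²+210² = 84100 = 290² → right
(244,44,240): 44²+240² = 59536 = 244² → right
4 of the 5 are right.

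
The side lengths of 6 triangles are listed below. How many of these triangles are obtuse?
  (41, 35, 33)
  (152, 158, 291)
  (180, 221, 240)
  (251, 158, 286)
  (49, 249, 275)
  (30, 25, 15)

(41,35,33): 33²+35² = 2314 > 1681 = 41² → acute
(152,158,291): 152²+158² = 48068 < 84681 = 291² → obtuse
(180,221,240): 180²+221² = 81241 > 57600 = 240² → acute
(251,158,286): 158²+251² = 87965 > 81796 = 286² → acute
(49,249,275): 49²+249² = 64402 < 75625 = 275² → obtuse
(30,25,15): 15²+25² = 850 < 900 = 30² → obtuse
3 of the 6 are obtuse.

3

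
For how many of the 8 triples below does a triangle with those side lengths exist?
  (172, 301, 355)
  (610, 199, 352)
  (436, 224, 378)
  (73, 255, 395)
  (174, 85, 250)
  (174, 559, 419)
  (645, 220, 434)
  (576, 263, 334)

(172,301,355): 172+301 > 355 → valid
(199,352,610): 199+352 ≤ 610 → not valid
(224,378,436): 224+378 > 436 → valid
(73,255,395): 73+255 ≤ 395 → not valid
(85,174,250): 85+174 > 250 → valid
(174,419,559): 174+419 > 559 → valid
(220,434,645): 220+434 > 645 → valid
(263,334,576): 263+334 > 576 → valid
6 of the 8 triples form a triangle.

6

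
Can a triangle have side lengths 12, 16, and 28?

No

The two shorter sides sum to 28, exactly equal to the longest side 28.
That gives only a degenerate (flat) triangle — the inequality must be strict.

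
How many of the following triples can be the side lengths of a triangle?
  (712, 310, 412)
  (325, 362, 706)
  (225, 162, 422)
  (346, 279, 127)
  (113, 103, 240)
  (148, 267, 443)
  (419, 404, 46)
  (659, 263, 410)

(310,412,712): 310+412 > 712 → valid
(325,362,706): 325+362 ≤ 706 → not valid
(162,225,422): 162+225 ≤ 422 → not valid
(127,279,346): 127+279 > 346 → valid
(103,113,240): 103+113 ≤ 240 → not valid
(148,267,443): 148+267 ≤ 443 → not valid
(46,404,419): 46+404 > 419 → valid
(263,410,659): 263+410 > 659 → valid
4 of the 8 triples form a triangle.

4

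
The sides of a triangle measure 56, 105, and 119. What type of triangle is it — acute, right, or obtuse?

right

Compare the square of the longest side to the sum of squares of the other two: 56² + 105² = 14161 = 119².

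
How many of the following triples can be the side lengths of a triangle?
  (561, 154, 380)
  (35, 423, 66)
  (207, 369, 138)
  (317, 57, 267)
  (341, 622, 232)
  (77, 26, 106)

(154,380,561): 154+380 ≤ 561 → not valid
(35,66,423): 35+66 ≤ 423 → not valid
(138,207,369): 138+207 ≤ 369 → not valid
(57,267,317): 57+267 > 317 → valid
(232,341,622): 232+341 ≤ 622 → not valid
(26,77,106): 26+77 ≤ 106 → not valid
1 of the 6 triples forms a triangle.

1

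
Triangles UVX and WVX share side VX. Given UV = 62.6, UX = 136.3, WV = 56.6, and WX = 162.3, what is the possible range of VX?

105.7 < VX < 198.9

From triangle UVX: |62.6 − 136.3| < VX < 62.6 + 136.3, i.e. 73.7 < VX < 198.9.
From triangle WVX: 105.7 < VX < 218.9.
Both must hold, so VX lies in the intersection.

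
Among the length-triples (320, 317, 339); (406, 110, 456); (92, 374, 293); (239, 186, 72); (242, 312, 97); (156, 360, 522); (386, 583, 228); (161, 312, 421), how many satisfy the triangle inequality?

7

(317,320,339): 317+320 > 339 → valid
(110,406,456): 110+406 > 456 → valid
(92,293,374): 92+293 > 374 → valid
(72,186,239): 72+186 > 239 → valid
(97,242,312): 97+242 > 312 → valid
(156,360,522): 156+360 ≤ 522 → not valid
(228,386,583): 228+386 > 583 → valid
(161,312,421): 161+312 > 421 → valid
7 of the 8 triples form a triangle.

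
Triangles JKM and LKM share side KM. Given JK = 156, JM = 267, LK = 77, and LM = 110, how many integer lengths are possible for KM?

From triangle JKM: 111 < KM < 423.
From triangle LKM: 33 < KM < 187.
Intersection: 111 < KM < 187, so integers 112 through 186: 75 values.

75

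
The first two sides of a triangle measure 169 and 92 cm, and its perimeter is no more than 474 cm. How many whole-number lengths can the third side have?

136

Triangle inequality: 77 < x < 261. Perimeter ≤ 474 gives x ≤ 474 − 169 − 92 = 213.
So 77 < x ≤ 213; integers 78 through 213: 136 values.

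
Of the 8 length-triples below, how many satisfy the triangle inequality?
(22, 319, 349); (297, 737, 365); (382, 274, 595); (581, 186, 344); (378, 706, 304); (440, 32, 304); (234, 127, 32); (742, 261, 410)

(22,319,349): 22+319 ≤ 349 → not valid
(297,365,737): 297+365 ≤ 737 → not valid
(274,382,595): 274+382 > 595 → valid
(186,344,581): 186+344 ≤ 581 → not valid
(304,378,706): 304+378 ≤ 706 → not valid
(32,304,440): 32+304 ≤ 440 → not valid
(32,127,234): 32+127 ≤ 234 → not valid
(261,410,742): 261+410 ≤ 742 → not valid
1 of the 8 triples forms a triangle.

1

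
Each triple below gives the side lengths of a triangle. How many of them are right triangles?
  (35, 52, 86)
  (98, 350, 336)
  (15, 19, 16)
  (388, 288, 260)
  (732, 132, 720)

3

(35,52,86): 35²+52² = 3929 < 7396 = 86² → obtuse
(98,350,336): 98²+336² = 122500 = 350² → right
(15,19,16): 15²+16² = 481 > 361 = 19² → acute
(388,288,260): 260²+288² = 150544 = 388² → right
(732,132,720): 132²+720² = 535824 = 732² → right
3 of the 5 are right.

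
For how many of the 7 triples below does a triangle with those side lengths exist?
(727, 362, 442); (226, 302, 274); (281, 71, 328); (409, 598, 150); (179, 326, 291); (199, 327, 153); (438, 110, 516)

(362,442,727): 362+442 > 727 → valid
(226,274,302): 226+274 > 302 → valid
(71,281,328): 71+281 > 328 → valid
(150,409,598): 150+409 ≤ 598 → not valid
(179,291,326): 179+291 > 326 → valid
(153,199,327): 153+199 > 327 → valid
(110,438,516): 110+438 > 516 → valid
6 of the 7 triples form a triangle.

6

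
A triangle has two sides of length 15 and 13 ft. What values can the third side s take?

2 < s < 28 (ft)

By the triangle inequality, s must be less than 15 + 13 = 28 and greater than |15 − 13| = 2.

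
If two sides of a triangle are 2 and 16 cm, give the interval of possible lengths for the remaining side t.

By the triangle inequality, t must be less than 2 + 16 = 18 and greater than |2 − 16| = 14.

14 < t < 18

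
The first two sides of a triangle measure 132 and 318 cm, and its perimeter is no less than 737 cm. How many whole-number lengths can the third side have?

Triangle inequality: 186 < x < 450. Perimeter ≥ 737 gives x ≥ 737 − 132 − 318 = 287.
So 287 ≤ x < 450; integers 287 through 449: 163 values.

163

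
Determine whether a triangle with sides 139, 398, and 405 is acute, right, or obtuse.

acute

Compare the square of the longest side to the sum of squares of the other two: 139² + 398² = 177725 > 164025 = 405².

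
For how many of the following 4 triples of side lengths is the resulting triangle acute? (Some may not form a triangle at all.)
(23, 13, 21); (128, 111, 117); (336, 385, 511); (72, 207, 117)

2

(23,13,21): 13²+21² = 610 > 529 = 23² → acute
(128,111,117): 111²+117² = 26010 > 16384 = 128² → acute
(336,385,511): 336²+385² = 261121 = 511² → right
(72,207,117): 72+117 ≤ 207, not a triangle
2 of the 4 are acute.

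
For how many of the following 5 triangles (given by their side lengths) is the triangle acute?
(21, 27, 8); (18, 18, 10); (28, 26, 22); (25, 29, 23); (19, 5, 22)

3

(21,27,8): 8²+21² = 505 < 729 = 27² → obtuse
(18,18,10): 10²+18² = 424 > 324 = 18² → acute
(28,26,22): 22²+26² = 1160 > 784 = 28² → acute
(25,29,23): 23²+25² = 1154 > 841 = 29² → acute
(19,5,22): 5²+19² = 386 < 484 = 22² → obtuse
3 of the 5 are acute.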